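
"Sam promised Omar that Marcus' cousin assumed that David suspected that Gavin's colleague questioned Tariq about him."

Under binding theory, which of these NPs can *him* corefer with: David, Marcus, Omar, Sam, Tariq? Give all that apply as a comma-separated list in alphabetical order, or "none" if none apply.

David, Marcus, Omar, Sam

*him* is a pronoun; Principle B requires it to be free in its binding domain — the clause headed by 'questioned'.
— David: subject of the clause headed by 'suspected'; c-commands the pronoun but lies outside its binding domain — allowed.
— Marcus: possessor inside the subject DP of the clause headed by 'assumed'; does not c-command the pronoun — Principle B does not apply; allowed.
— Omar: object of the matrix clause; c-commands the pronoun but lies outside its binding domain — allowed.
— Sam: subject of the matrix clause; c-commands the pronoun but lies outside its binding domain — allowed.
— Tariq: object of the clause headed by 'questioned'; c-commands the pronoun within its binding domain — blocked (Principle B).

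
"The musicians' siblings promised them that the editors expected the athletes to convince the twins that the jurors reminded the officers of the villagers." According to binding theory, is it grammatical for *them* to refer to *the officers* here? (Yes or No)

*the officers* is an R-expression; Principle C requires it to be free (not bound by any c-commanding expression).
— them: object of the matrix clause; the pronoun c-commands the R-expression — coreference blocked (Principle C).

No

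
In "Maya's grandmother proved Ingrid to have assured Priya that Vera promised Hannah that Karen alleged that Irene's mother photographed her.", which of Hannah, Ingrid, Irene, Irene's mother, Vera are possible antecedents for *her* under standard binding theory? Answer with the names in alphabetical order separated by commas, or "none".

*her* is a pronoun; Principle B requires it to be free in its binding domain — the clause headed by 'photographed'.
— Hannah: object of the clause headed by 'promised'; c-commands the pronoun but lies outside its binding domain — allowed.
— Ingrid: subject of the clause headed by 'assured'; c-commands the pronoun but lies outside its binding domain — allowed.
— Irene: possessor inside the subject DP of the clause headed by 'photographed'; does not c-command the pronoun — Principle B does not apply; allowed.
— Irene's mother: subject of the clause headed by 'photographed'; c-commands the pronoun within its binding domain — blocked (Principle B).
— Vera: subject of the clause headed by 'promised'; c-commands the pronoun but lies outside its binding domain — allowed.

Hannah, Ingrid, Irene, Vera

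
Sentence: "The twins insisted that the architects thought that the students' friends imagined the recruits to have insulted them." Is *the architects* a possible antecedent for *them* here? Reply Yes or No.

Yes

*them* is a pronoun; Principle B requires it to be free in its binding domain — the clause headed by 'insulted'.
— the architects: subject of the clause headed by 'thought'; c-commands the pronoun but lies outside its binding domain — allowed.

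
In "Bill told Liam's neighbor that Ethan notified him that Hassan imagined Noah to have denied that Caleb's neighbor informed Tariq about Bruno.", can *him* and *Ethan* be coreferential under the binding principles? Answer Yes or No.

No

*Ethan* is an R-expression; Principle C requires it to be free (not bound by any c-commanding expression).
— him: object of the clause headed by 'notified'; the R-expression locally c-commands the pronoun — coreference blocked (Principle B on the pronoun).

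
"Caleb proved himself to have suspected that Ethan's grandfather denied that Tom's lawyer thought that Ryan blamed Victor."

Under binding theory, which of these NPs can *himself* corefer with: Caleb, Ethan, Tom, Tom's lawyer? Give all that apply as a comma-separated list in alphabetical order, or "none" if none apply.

Caleb

*himself* is a reflexive; Principle A requires it to be bound within its binding domain — the matrix clause.
— Caleb: subject of the matrix clause; c-commands the reflexive within its binding domain — allowed (Principle A).
— Ethan: possessor inside the subject DP of the clause headed by 'denied'; does not c-command the reflexive — cannot bind it (Principle A).
— Tom: possessor inside the subject DP of the clause headed by 'thought'; does not c-command the reflexive — cannot bind it (Principle A).
— Tom's lawyer: subject of the clause headed by 'thought'; does not c-command the reflexive — cannot bind it (Principle A).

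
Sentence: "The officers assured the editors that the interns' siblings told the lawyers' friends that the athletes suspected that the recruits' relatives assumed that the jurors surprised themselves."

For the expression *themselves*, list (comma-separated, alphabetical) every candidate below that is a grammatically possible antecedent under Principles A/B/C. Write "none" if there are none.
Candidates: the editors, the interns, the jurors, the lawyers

*themselves* is a reflexive; Principle A requires it to be bound within its binding domain — the clause headed by 'surprised'.
— the editors: object of the matrix clause; c-commands the reflexive but lies outside its binding domain — cannot bind it (Principle A).
— the interns: possessor inside the subject DP of the clause headed by 'told'; does not c-command the reflexive — cannot bind it (Principle A).
— the jurors: subject of the clause headed by 'surprised'; c-commands the reflexive within its binding domain — allowed (Principle A).
— the lawyers: possessor inside the object DP of the clause headed by 'told'; does not c-command the reflexive — cannot bind it (Principle A).

the jurors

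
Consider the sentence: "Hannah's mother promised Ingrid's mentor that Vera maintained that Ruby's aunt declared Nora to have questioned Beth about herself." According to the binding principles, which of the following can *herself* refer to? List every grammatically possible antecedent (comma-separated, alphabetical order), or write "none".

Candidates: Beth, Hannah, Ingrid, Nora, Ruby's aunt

Beth, Nora

*herself* is a reflexive; Principle A requires it to be bound within its binding domain — the clause headed by 'questioned'.
— Beth: object of the clause headed by 'questioned'; c-commands the reflexive within its binding domain — allowed (Principle A).
— Hannah: possessor inside the subject DP of the matrix clause; does not c-command the reflexive — cannot bind it (Principle A).
— Ingrid: possessor inside the object DP of the matrix clause; does not c-command the reflexive — cannot bind it (Principle A).
— Nora: subject of the clause headed by 'questioned'; c-commands the reflexive within its binding domain — allowed (Principle A).
— Ruby's aunt: subject of the clause headed by 'declared'; c-commands the reflexive but lies outside its binding domain — cannot bind it (Principle A).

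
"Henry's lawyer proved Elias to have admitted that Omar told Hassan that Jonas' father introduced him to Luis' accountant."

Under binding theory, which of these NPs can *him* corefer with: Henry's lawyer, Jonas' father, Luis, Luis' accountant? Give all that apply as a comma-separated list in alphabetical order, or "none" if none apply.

*him* is a pronoun; Principle B requires it to be free in its binding domain — the clause headed by 'introduced'.
— Henry's lawyer: subject of the matrix clause; c-commands the pronoun but lies outside its binding domain — allowed.
— Jonas' father: subject of the clause headed by 'introduced'; c-commands the pronoun within its binding domain — blocked (Principle B).
— Luis: possessor inside the second object DP of the clause headed by 'introduced'; is c-commanded by the pronoun; coreference would bind this R-expression — blocked (Principle C).
— Luis' accountant: second object of the clause headed by 'introduced'; is c-commanded by the pronoun; coreference would bind this R-expression — blocked (Principle C).

Henry's lawyer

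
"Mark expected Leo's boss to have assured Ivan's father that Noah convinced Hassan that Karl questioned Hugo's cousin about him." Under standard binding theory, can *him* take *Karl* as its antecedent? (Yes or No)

No

*him* is a pronoun; Principle B requires it to be free in its binding domain — the clause headed by 'questioned'.
— Karl: subject of the clause headed by 'questioned'; c-commands the pronoun within its binding domain — blocked (Principle B).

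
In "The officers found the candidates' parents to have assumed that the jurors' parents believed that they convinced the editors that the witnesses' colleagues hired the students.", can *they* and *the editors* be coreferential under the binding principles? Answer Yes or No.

*the editors* is an R-expression; Principle C requires it to be free (not bound by any c-commanding expression).
— they: subject of the clause headed by 'convinced'; the pronoun c-commands the R-expression — coreference blocked (Principle C).

No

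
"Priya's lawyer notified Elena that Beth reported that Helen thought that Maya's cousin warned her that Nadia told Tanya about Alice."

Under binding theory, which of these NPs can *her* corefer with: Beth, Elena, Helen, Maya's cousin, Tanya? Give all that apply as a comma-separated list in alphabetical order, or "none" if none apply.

*her* is a pronoun; Principle B requires it to be free in its binding domain — the clause headed by 'warned'.
— Beth: subject of the clause headed by 'reported'; c-commands the pronoun but lies outside its binding domain — allowed.
— Elena: object of the matrix clause; c-commands the pronoun but lies outside its binding domain — allowed.
— Helen: subject of the clause headed by 'thought'; c-commands the pronoun but lies outside its binding domain — allowed.
— Maya's cousin: subject of the clause headed by 'warned'; c-commands the pronoun within its binding domain — blocked (Principle B).
— Tanya: object of the clause headed by 'told'; is c-commanded by the pronoun; coreference would bind this R-expression — blocked (Principle C).

Beth, Elena, Helen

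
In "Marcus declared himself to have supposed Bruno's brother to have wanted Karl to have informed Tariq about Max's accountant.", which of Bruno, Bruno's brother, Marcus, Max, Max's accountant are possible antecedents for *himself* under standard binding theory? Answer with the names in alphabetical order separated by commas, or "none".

*himself* is a reflexive; Principle A requires it to be bound within its binding domain — the matrix clause.
— Bruno: possessor inside the subject DP of the clause headed by 'wanted'; does not c-command the reflexive — cannot bind it (Principle A).
— Bruno's brother: subject of the clause headed by 'wanted'; does not c-command the reflexive — cannot bind it (Principle A).
— Marcus: subject of the matrix clause; c-commands the reflexive within its binding domain — allowed (Principle A).
— Max: possessor inside the second object DP of the clause headed by 'informed'; does not c-command the reflexive — cannot bind it (Principle A).
— Max's accountant: second object of the clause headed by 'informed'; does not c-command the reflexive — cannot bind it (Principle A).

Marcus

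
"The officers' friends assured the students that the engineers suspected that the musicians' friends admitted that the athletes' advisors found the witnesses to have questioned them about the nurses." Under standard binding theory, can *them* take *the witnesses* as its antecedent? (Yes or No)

*them* is a pronoun; Principle B requires it to be free in its binding domain — the clause headed by 'questioned'.
— the witnesses: subject of the clause headed by 'questioned'; c-commands the pronoun within its binding domain — blocked (Principle B).

No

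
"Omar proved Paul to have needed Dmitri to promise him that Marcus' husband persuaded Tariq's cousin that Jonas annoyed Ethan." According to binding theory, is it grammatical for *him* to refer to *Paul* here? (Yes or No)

*Paul* is an R-expression; Principle C requires it to be free (not bound by any c-commanding expression).
— him: object of the clause headed by 'promise'; the pronoun does not c-command the R-expression — coreference allowed.

Yes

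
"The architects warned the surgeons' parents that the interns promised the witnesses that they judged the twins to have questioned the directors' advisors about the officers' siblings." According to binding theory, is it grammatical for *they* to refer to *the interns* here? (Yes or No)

Yes

*the interns* is an R-expression; Principle C requires it to be free (not bound by any c-commanding expression).
— they: subject of the clause headed by 'judged'; the pronoun does not c-command the R-expression — coreference allowed.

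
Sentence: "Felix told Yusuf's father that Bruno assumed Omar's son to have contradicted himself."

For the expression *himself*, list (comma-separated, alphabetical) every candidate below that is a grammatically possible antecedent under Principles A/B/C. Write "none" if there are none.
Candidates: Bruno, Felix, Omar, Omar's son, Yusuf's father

Omar's son

*himself* is a reflexive; Principle A requires it to be bound within its binding domain — the clause headed by 'contradicted'.
— Bruno: subject of the clause headed by 'assumed'; c-commands the reflexive but lies outside its binding domain — cannot bind it (Principle A).
— Felix: subject of the matrix clause; c-commands the reflexive but lies outside its binding domain — cannot bind it (Principle A).
— Omar: possessor inside the subject DP of the clause headed by 'contradicted'; does not c-command the reflexive — cannot bind it (Principle A).
— Omar's son: subject of the clause headed by 'contradicted'; c-commands the reflexive within its binding domain — allowed (Principle A).
— Yusuf's father: object of the matrix clause; c-commands the reflexive but lies outside its binding domain — cannot bind it (Principle A).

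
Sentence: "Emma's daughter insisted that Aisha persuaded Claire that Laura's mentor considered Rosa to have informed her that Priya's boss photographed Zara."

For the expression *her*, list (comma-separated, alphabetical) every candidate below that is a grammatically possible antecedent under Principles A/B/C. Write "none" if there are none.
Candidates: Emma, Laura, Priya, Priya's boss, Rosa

Emma, Laura

*her* is a pronoun; Principle B requires it to be free in its binding domain — the clause headed by 'informed'.
— Emma: possessor inside the subject DP of the matrix clause; does not c-command the pronoun — Principle B does not apply; allowed.
— Laura: possessor inside the subject DP of the clause headed by 'considered'; does not c-command the pronoun — Principle B does not apply; allowed.
— Priya: possessor inside the subject DP of the clause headed by 'photographed'; is c-commanded by the pronoun; coreference would bind this R-expression — blocked (Principle C).
— Priya's boss: subject of the clause headed by 'photographed'; is c-commanded by the pronoun; coreference would bind this R-expression — blocked (Principle C).
— Rosa: subject of the clause headed by 'informed'; c-commands the pronoun within its binding domain — blocked (Principle B).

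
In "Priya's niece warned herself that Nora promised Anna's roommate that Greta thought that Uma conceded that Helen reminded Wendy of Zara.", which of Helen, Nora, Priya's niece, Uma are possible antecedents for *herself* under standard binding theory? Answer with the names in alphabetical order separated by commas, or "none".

Priya's niece

*herself* is a reflexive; Principle A requires it to be bound within its binding domain — the matrix clause.
— Helen: subject of the clause headed by 'reminded'; does not c-command the reflexive — cannot bind it (Principle A).
— Nora: subject of the clause headed by 'promised'; does not c-command the reflexive — cannot bind it (Principle A).
— Priya's niece: subject of the matrix clause; c-commands the reflexive within its binding domain — allowed (Principle A).
— Uma: subject of the clause headed by 'conceded'; does not c-command the reflexive — cannot bind it (Principle A).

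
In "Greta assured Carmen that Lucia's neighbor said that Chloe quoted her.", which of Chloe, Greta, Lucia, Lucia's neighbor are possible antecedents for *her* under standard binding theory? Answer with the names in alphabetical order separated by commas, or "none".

*her* is a pronoun; Principle B requires it to be free in its binding domain — the clause headed by 'quoted'.
— Chloe: subject of the clause headed by 'quoted'; c-commands the pronoun within its binding domain — blocked (Principle B).
— Greta: subject of the matrix clause; c-commands the pronoun but lies outside its binding domain — allowed.
— Lucia: possessor inside the subject DP of the clause headed by 'said'; does not c-command the pronoun — Principle B does not apply; allowed.
— Lucia's neighbor: subject of the clause headed by 'said'; c-commands the pronoun but lies outside its binding domain — allowed.

Greta, Lucia, Lucia's neighbor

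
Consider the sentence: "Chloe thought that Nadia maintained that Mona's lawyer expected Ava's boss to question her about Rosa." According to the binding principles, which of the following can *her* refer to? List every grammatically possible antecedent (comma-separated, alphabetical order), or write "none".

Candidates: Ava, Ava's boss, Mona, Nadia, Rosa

*her* is a pronoun; Principle B requires it to be free in its binding domain — the clause headed by 'question'.
— Ava: possessor inside the subject DP of the clause headed by 'question'; does not c-command the pronoun — Principle B does not apply; allowed.
— Ava's boss: subject of the clause headed by 'question'; c-commands the pronoun within its binding domain — blocked (Principle B).
— Mona: possessor inside the subject DP of the clause headed by 'expected'; does not c-command the pronoun — Principle B does not apply; allowed.
— Nadia: subject of the clause headed by 'maintained'; c-commands the pronoun but lies outside its binding domain — allowed.
— Rosa: second object of the clause headed by 'question'; is c-commanded by the pronoun; coreference would bind this R-expression — blocked (Principle C).

Ava, Mona, Nadia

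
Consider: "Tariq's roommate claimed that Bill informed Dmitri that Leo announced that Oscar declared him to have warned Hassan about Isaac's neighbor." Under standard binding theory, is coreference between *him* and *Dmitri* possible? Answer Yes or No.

Yes

*Dmitri* is an R-expression; Principle C requires it to be free (not bound by any c-commanding expression).
— him: subject of the clause headed by 'warned'; the pronoun does not c-command the R-expression — coreference allowed.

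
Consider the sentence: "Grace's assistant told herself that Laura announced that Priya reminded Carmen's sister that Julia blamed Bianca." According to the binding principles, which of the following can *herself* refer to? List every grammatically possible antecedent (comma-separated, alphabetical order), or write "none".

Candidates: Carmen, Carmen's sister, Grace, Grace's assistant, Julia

Grace's assistant

*herself* is a reflexive; Principle A requires it to be bound within its binding domain — the matrix clause.
— Carmen: possessor inside the object DP of the clause headed by 'reminded'; does not c-command the reflexive — cannot bind it (Principle A).
— Carmen's sister: object of the clause headed by 'reminded'; does not c-command the reflexive — cannot bind it (Principle A).
— Grace: possessor inside the subject DP of the matrix clause; does not c-command the reflexive — cannot bind it (Principle A).
— Grace's assistant: subject of the matrix clause; c-commands the reflexive within its binding domain — allowed (Principle A).
— Julia: subject of the clause headed by 'blamed'; does not c-command the reflexive — cannot bind it (Principle A).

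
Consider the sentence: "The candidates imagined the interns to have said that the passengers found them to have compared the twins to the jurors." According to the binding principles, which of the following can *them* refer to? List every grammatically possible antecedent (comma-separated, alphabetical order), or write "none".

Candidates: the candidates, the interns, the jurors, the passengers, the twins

the candidates, the interns

*them* is a pronoun; Principle B requires it to be free in its binding domain — the clause headed by 'found'.
— the candidates: subject of the matrix clause; c-commands the pronoun but lies outside its binding domain — allowed.
— the interns: subject of the clause headed by 'said'; c-commands the pronoun but lies outside its binding domain — allowed.
— the jurors: second object of the clause headed by 'compared'; is c-commanded by the pronoun; coreference would bind this R-expression — blocked (Principle C).
— the passengers: subject of the clause headed by 'found'; c-commands the pronoun within its binding domain — blocked (Principle B).
— the twins: object of the clause headed by 'compared'; is c-commanded by the pronoun; coreference would bind this R-expression — blocked (Principle C).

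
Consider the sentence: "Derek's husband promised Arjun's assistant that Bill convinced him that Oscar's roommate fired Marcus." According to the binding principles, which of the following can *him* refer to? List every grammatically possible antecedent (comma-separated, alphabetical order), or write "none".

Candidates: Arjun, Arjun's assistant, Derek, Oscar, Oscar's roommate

*him* is a pronoun; Principle B requires it to be free in its binding domain — the clause headed by 'convinced'.
— Arjun: possessor inside the object DP of the matrix clause; does not c-command the pronoun — Principle B does not apply; allowed.
— Arjun's assistant: object of the matrix clause; c-commands the pronoun but lies outside its binding domain — allowed.
— Derek: possessor inside the subject DP of the matrix clause; does not c-command the pronoun — Principle B does not apply; allowed.
— Oscar: possessor inside the subject DP of the clause headed by 'fired'; is c-commanded by the pronoun; coreference would bind this R-expression — blocked (Principle C).
— Oscar's roommate: subject of the clause headed by 'fired'; is c-commanded by the pronoun; coreference would bind this R-expression — blocked (Principle C).

Arjun, Arjun's assistant, Derek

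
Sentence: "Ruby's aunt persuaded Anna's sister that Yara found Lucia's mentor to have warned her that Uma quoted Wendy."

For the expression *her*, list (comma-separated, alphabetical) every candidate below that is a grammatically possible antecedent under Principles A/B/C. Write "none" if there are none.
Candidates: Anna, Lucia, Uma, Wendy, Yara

Anna, Lucia, Yara

*her* is a pronoun; Principle B requires it to be free in its binding domain — the clause headed by 'warned'.
— Anna: possessor inside the object DP of the matrix clause; does not c-command the pronoun — Principle B does not apply; allowed.
— Lucia: possessor inside the subject DP of the clause headed by 'warned'; does not c-command the pronoun — Principle B does not apply; allowed.
— Uma: subject of the clause headed by 'quoted'; is c-commanded by the pronoun; coreference would bind this R-expression — blocked (Principle C).
— Wendy: object of the clause headed by 'quoted'; is c-commanded by the pronoun; coreference would bind this R-expression — blocked (Principle C).
— Yara: subject of the clause headed by 'found'; c-commands the pronoun but lies outside its binding domain — allowed.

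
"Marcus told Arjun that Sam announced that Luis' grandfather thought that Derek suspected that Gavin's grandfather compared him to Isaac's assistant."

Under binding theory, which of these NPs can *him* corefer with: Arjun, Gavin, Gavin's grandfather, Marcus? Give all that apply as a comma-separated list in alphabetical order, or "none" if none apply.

*him* is a pronoun; Principle B requires it to be free in its binding domain — the clause headed by 'compared'.
— Arjun: object of the matrix clause; c-commands the pronoun but lies outside its binding domain — allowed.
— Gavin: possessor inside the subject DP of the clause headed by 'compared'; does not c-command the pronoun — Principle B does not apply; allowed.
— Gavin's grandfather: subject of the clause headed by 'compared'; c-commands the pronoun within its binding domain — blocked (Principle B).
— Marcus: subject of the matrix clause; c-commands the pronoun but lies outside its binding domain — allowed.

Arjun, Gavin, Marcus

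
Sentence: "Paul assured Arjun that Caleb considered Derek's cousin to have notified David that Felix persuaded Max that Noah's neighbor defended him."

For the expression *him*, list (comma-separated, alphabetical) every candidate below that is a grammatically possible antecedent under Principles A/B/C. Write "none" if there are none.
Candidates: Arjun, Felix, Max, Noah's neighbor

Arjun, Felix, Max

*him* is a pronoun; Principle B requires it to be free in its binding domain — the clause headed by 'defended'.
— Arjun: object of the matrix clause; c-commands the pronoun but lies outside its binding domain — allowed.
— Felix: subject of the clause headed by 'persuaded'; c-commands the pronoun but lies outside its binding domain — allowed.
— Max: object of the clause headed by 'persuaded'; c-commands the pronoun but lies outside its binding domain — allowed.
— Noah's neighbor: subject of the clause headed by 'defended'; c-commands the pronoun within its binding domain — blocked (Principle B).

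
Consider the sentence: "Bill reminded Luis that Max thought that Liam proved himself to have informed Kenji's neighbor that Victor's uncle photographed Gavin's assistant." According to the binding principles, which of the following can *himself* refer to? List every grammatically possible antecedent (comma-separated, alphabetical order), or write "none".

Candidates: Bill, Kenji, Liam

*himself* is a reflexive; Principle A requires it to be bound within its binding domain — the clause headed by 'proved'.
— Bill: subject of the matrix clause; c-commands the reflexive but lies outside its binding domain — cannot bind it (Principle A).
— Kenji: possessor inside the object DP of the clause headed by 'informed'; does not c-command the reflexive — cannot bind it (Principle A).
— Liam: subject of the clause headed by 'proved'; c-commands the reflexive within its binding domain — allowed (Principle A).

Liam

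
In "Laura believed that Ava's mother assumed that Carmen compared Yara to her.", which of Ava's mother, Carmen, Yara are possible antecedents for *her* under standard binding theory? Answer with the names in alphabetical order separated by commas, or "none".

*her* is a pronoun; Principle B requires it to be free in its binding domain — the clause headed by 'compared'.
— Ava's mother: subject of the clause headed by 'assumed'; c-commands the pronoun but lies outside its binding domain — allowed.
— Carmen: subject of the clause headed by 'compared'; c-commands the pronoun within its binding domain — blocked (Principle B).
— Yara: object of the clause headed by 'compared'; c-commands the pronoun within its binding domain — blocked (Principle B).

Ava's mother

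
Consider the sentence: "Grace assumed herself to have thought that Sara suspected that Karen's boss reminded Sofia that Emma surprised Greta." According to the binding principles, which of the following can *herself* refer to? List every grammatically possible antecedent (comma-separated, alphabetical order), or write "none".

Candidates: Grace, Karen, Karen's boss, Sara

Grace

*herself* is a reflexive; Principle A requires it to be bound within its binding domain — the matrix clause.
— Grace: subject of the matrix clause; c-commands the reflexive within its binding domain — allowed (Principle A).
— Karen: possessor inside the subject DP of the clause headed by 'reminded'; does not c-command the reflexive — cannot bind it (Principle A).
— Karen's boss: subject of the clause headed by 'reminded'; does not c-command the reflexive — cannot bind it (Principle A).
— Sara: subject of the clause headed by 'suspected'; does not c-command the reflexive — cannot bind it (Principle A).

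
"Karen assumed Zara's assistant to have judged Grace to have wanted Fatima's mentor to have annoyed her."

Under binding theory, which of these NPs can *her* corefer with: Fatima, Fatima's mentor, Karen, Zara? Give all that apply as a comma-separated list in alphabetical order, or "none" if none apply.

*her* is a pronoun; Principle B requires it to be free in its binding domain — the clause headed by 'annoyed'.
— Fatima: possessor inside the subject DP of the clause headed by 'annoyed'; does not c-command the pronoun — Principle B does not apply; allowed.
— Fatima's mentor: subject of the clause headed by 'annoyed'; c-commands the pronoun within its binding domain — blocked (Principle B).
— Karen: subject of the matrix clause; c-commands the pronoun but lies outside its binding domain — allowed.
— Zara: possessor inside the subject DP of the clause headed by 'judged'; does not c-command the pronoun — Principle B does not apply; allowed.

Fatima, Karen, Zara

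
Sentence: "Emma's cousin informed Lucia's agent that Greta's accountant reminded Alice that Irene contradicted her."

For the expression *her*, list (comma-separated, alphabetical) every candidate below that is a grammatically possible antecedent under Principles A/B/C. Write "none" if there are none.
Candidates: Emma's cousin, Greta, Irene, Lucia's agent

Emma's cousin, Greta, Lucia's agent

*her* is a pronoun; Principle B requires it to be free in its binding domain — the clause headed by 'contradicted'.
— Emma's cousin: subject of the matrix clause; c-commands the pronoun but lies outside its binding domain — allowed.
— Greta: possessor inside the subject DP of the clause headed by 'reminded'; does not c-command the pronoun — Principle B does not apply; allowed.
— Irene: subject of the clause headed by 'contradicted'; c-commands the pronoun within its binding domain — blocked (Principle B).
— Lucia's agent: object of the matrix clause; c-commands the pronoun but lies outside its binding domain — allowed.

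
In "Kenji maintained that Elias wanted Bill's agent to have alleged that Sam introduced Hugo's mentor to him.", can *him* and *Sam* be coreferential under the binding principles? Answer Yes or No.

No

*Sam* is an R-expression; Principle C requires it to be free (not bound by any c-commanding expression).
— him: second object of the clause headed by 'introduced'; the R-expression locally c-commands the pronoun — coreference blocked (Principle B on the pronoun).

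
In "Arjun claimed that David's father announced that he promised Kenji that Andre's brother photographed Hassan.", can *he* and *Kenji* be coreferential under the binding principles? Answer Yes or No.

*Kenji* is an R-expression; Principle C requires it to be free (not bound by any c-commanding expression).
— he: subject of the clause headed by 'promised'; the pronoun c-commands the R-expression — coreference blocked (Principle C).

No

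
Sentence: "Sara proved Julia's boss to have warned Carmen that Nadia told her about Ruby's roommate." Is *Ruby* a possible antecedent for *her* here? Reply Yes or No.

No

*her* is a pronoun; Principle B requires it to be free in its binding domain — the clause headed by 'told'.
— Ruby: possessor inside the second object DP of the clause headed by 'told'; is c-commanded by the pronoun; coreference would bind this R-expression — blocked (Principle C).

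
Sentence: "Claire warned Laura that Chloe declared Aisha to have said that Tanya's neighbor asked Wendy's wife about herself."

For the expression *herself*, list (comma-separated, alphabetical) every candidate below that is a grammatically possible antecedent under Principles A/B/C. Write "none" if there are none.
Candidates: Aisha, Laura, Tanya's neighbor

*herself* is a reflexive; Principle A requires it to be bound within its binding domain — the clause headed by 'asked'.
— Aisha: subject of the clause headed by 'said'; c-commands the reflexive but lies outside its binding domain — cannot bind it (Principle A).
— Laura: object of the matrix clause; c-commands the reflexive but lies outside its binding domain — cannot bind it (Principle A).
— Tanya's neighbor: subject of the clause headed by 'asked'; c-commands the reflexive within its binding domain — allowed (Principle A).

Tanya's neighbor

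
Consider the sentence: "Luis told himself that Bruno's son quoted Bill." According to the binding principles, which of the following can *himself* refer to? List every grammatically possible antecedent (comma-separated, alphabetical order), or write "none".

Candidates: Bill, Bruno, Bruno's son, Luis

Luis

*himself* is a reflexive; Principle A requires it to be bound within its binding domain — the matrix clause.
— Bill: object of the clause headed by 'quoted'; does not c-command the reflexive — cannot bind it (Principle A).
— Bruno: possessor inside the subject DP of the clause headed by 'quoted'; does not c-command the reflexive — cannot bind it (Principle A).
— Bruno's son: subject of the clause headed by 'quoted'; does not c-command the reflexive — cannot bind it (Principle A).
— Luis: subject of the matrix clause; c-commands the reflexive within its binding domain — allowed (Principle A).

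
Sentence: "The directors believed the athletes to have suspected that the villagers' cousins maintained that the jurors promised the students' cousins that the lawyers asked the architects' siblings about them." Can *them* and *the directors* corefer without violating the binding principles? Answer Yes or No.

Yes

*the directors* is an R-expression; Principle C requires it to be free (not bound by any c-commanding expression).
— them: second object of the clause headed by 'asked'; the pronoun does not c-command the R-expression — coreference allowed.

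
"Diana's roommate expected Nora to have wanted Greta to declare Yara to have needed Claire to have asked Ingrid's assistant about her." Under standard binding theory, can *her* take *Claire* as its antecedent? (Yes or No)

No

*her* is a pronoun; Principle B requires it to be free in its binding domain — the clause headed by 'asked'.
— Claire: subject of the clause headed by 'asked'; c-commands the pronoun within its binding domain — blocked (Principle B).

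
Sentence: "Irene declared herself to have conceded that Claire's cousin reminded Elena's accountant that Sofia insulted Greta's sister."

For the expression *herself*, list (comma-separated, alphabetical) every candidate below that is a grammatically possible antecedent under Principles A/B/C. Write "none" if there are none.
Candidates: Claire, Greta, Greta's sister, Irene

*herself* is a reflexive; Principle A requires it to be bound within its binding domain — the matrix clause.
— Claire: possessor inside the subject DP of the clause headed by 'reminded'; does not c-command the reflexive — cannot bind it (Principle A).
— Greta: possessor inside the object DP of the clause headed by 'insulted'; does not c-command the reflexive — cannot bind it (Principle A).
— Greta's sister: object of the clause headed by 'insulted'; does not c-command the reflexive — cannot bind it (Principle A).
— Irene: subject of the matrix clause; c-commands the reflexive within its binding domain — allowed (Principle A).

Irene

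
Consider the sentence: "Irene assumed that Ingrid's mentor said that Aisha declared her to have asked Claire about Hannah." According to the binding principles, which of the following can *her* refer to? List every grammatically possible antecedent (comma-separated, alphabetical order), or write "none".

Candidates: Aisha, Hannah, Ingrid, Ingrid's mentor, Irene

Ingrid, Ingrid's mentor, Irene

*her* is a pronoun; Principle B requires it to be free in its binding domain — the clause headed by 'declared'.
— Aisha: subject of the clause headed by 'declared'; c-commands the pronoun within its binding domain — blocked (Principle B).
— Hannah: second object of the clause headed by 'asked'; is c-commanded by the pronoun; coreference would bind this R-expression — blocked (Principle C).
— Ingrid: possessor inside the subject DP of the clause headed by 'said'; does not c-command the pronoun — Principle B does not apply; allowed.
— Ingrid's mentor: subject of the clause headed by 'said'; c-commands the pronoun but lies outside its binding domain — allowed.
— Irene: subject of the matrix clause; c-commands the pronoun but lies outside its binding domain — allowed.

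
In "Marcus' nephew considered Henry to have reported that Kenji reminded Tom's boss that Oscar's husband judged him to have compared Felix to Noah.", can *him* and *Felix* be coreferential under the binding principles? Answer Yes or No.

No

*Felix* is an R-expression; Principle C requires it to be free (not bound by any c-commanding expression).
— him: subject of the clause headed by 'compared'; the pronoun c-commands the R-expression — coreference blocked (Principle C).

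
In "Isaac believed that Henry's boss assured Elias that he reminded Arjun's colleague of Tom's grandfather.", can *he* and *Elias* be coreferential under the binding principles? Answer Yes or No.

*Elias* is an R-expression; Principle C requires it to be free (not bound by any c-commanding expression).
— he: subject of the clause headed by 'reminded'; the pronoun does not c-command the R-expression — coreference allowed.

Yes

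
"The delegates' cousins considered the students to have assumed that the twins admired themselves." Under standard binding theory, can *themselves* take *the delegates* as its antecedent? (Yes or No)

*themselves* is a reflexive; Principle A requires it to be bound within its binding domain — the clause headed by 'admired'.
— the delegates: possessor inside the subject DP of the matrix clause; does not c-command the reflexive — cannot bind it (Principle A).

No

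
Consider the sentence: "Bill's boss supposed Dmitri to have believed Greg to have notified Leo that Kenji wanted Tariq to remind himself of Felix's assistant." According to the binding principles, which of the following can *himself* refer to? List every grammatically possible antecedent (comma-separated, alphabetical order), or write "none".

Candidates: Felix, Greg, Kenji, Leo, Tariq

Tariq

*himself* is a reflexive; Principle A requires it to be bound within its binding domain — the clause headed by 'remind'.
— Felix: possessor inside the second object DP of the clause headed by 'remind'; does not c-command the reflexive — cannot bind it (Principle A).
— Greg: subject of the clause headed by 'notified'; c-commands the reflexive but lies outside its binding domain — cannot bind it (Principle A).
— Kenji: subject of the clause headed by 'wanted'; c-commands the reflexive but lies outside its binding domain — cannot bind it (Principle A).
— Leo: object of the clause headed by 'notified'; c-commands the reflexive but lies outside its binding domain — cannot bind it (Principle A).
— Tariq: subject of the clause headed by 'remind'; c-commands the reflexive within its binding domain — allowed (Principle A).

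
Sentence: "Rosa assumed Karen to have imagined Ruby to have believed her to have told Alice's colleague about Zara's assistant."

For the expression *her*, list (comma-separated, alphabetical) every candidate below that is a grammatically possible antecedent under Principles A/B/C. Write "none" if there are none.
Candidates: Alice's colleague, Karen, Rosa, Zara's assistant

*her* is a pronoun; Principle B requires it to be free in its binding domain — the clause headed by 'believed'.
— Alice's colleague: object of the clause headed by 'told'; is c-commanded by the pronoun; coreference would bind this R-expression — blocked (Principle C).
— Karen: subject of the clause headed by 'imagined'; c-commands the pronoun but lies outside its binding domain — allowed.
— Rosa: subject of the matrix clause; c-commands the pronoun but lies outside its binding domain — allowed.
— Zara's assistant: second object of the clause headed by 'told'; is c-commanded by the pronoun; coreference would bind this R-expression — blocked (Principle C).

Karen, Rosa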